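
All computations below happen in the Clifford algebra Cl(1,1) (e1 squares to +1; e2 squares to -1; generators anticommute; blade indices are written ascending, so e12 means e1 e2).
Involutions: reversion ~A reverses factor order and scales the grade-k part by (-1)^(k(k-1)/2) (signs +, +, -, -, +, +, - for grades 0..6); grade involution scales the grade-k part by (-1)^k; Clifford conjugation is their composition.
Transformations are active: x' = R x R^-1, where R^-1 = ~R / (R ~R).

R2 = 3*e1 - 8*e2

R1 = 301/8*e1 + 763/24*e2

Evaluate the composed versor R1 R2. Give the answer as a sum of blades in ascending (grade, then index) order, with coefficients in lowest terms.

Distribute over the terms of R1 (each basis-blade product reordered to ascending indices, repeated generators contracted through their squares):
(301/8*e1) R2 = 903/8 - 301*e12
(763/24*e2) R2 = 763/3 - 763/8*e12
Summing the partial products and collecting blades:
Answer: 8813/24 - 3171/8*e12


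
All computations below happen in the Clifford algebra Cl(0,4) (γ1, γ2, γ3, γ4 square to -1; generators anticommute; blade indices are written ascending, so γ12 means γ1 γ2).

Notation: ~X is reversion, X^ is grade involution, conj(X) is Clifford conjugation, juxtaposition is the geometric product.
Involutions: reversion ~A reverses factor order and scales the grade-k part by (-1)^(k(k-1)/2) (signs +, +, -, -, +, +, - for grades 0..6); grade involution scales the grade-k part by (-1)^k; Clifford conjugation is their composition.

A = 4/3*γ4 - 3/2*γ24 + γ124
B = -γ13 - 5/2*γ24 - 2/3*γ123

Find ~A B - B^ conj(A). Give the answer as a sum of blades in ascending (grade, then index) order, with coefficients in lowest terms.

first term: 15/4 - 5/2*γ1 - 10/3*γ2 + 2/3*γ34 - 1/3*γ134 + γ234 + 43/18*γ1234
second term: 15/4 + 5/2*γ1 - 10/3*γ2 - 2/3*γ34 + 7/3*γ134 + γ234 + 11/18*γ1234
Answer: -5*γ1 + 4/3*γ34 - 8/3*γ134 + 16/9*γ1234


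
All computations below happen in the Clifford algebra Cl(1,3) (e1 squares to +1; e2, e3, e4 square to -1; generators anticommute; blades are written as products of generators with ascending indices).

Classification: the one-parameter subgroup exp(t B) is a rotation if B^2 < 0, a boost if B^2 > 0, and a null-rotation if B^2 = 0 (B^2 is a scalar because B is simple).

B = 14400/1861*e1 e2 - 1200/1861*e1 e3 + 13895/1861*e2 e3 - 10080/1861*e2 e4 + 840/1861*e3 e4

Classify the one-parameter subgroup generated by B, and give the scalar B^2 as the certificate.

B^2 term by term: the squares give (14400/1861)^2*(e1 e2)^2 + (-1200/1861)^2*(e1 e3)^2 + (13895/1861)^2*(e2 e3)^2 + (-10080/1861)^2*(e2 e4)^2 + (840/1861)^2*(e3 e4)^2 = 207360000/3463321*(+1) + 1440000/3463321*(+1) + 193071025/3463321*(-1) + 101606400/3463321*(-1) + 705600/3463321*(-1) = -25 (each basis 2-blade squares to minus the product of its generators' squares); cross terms between blades sharing an index anticommute and cancel; the commuting (index-disjoint) pairs give grade-4 terms 2*c*c'*(blade product), which cancel blade by blade — e1 e2 e3 e4: 24192000/3463321 - 24192000/3463321 = 0 — confirming B is simple. So B^2 = -25.
Answer: rotation, certificate B^2 = -25. Why this suffices: the scalar -25 survives any versor conjugation, so its sign alone determines the class however B is presented.


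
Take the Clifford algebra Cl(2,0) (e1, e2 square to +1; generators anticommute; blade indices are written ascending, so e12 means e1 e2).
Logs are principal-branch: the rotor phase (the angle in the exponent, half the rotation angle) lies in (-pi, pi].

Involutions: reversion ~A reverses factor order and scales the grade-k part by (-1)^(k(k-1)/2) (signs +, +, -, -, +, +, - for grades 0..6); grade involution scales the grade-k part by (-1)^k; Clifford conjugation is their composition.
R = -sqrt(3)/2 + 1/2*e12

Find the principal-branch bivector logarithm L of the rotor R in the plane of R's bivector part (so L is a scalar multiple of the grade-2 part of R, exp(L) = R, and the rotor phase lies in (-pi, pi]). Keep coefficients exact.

The scalar part of R is -sqrt(3)/2, which pins the rotor phase on the principal branch; dividing the bivector part by the sine of that phase recovers the unit plane, and L is the phase times that plane.
Concretely: cos(phase) = -sqrt(3)/2 gives phase = ±5*pi/6, and since phase/sin(phase) is even the sign is immaterial: L = (phase/sin(phase)) * <R>_2 = (5*pi/3) * <R>_2.
Answer: 5*pi/6*e12


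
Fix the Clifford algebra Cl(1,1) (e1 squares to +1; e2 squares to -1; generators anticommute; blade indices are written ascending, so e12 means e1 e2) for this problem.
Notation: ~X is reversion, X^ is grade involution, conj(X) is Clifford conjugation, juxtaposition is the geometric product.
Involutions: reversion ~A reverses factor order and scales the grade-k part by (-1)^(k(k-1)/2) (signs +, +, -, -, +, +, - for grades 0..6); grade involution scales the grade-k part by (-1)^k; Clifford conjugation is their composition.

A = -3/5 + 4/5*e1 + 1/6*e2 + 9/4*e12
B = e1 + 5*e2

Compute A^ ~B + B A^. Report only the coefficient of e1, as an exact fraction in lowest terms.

first term: 1/30 - 237/20*e1 - 21/4*e2 - 23/6*e12
second term: 1/30 + 213/20*e1 - 3/4*e2 + 23/6*e12
Answer: -6/5


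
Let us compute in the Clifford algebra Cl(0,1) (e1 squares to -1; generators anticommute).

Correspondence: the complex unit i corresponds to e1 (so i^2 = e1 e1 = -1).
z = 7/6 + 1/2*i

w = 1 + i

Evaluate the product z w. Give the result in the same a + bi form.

In blades: z = 7/6 + 1/2*e1, w = 1 + e1.
Distribute z over w term by term (generator squares from the signature, products reordered to ascending indices): (7/6)*w = 7/6 + 7/6*e1; (1/2*e1)*w = -1/2 + 1/2*e1.
Sum: 2/3 + 5/3*e1; translating back through the correspondence:
Answer: 2/3 + 5/3*i


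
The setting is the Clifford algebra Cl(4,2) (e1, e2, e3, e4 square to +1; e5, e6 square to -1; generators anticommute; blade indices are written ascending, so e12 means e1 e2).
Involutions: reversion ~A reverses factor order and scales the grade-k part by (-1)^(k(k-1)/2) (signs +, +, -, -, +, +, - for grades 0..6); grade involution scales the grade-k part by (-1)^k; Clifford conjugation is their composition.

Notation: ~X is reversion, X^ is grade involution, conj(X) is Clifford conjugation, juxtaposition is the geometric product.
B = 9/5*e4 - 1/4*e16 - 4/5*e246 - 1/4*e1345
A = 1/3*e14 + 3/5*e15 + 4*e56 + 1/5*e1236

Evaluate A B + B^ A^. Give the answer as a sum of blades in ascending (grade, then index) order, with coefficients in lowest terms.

first term: 3/5*e1 + e15 - 1/20*e23 - 3/20*e34 - 1/12*e35 + 1/12*e46 + 3/20*e56 + 4/15*e126 - 4/25*e134 - 27/25*e145 + 16/5*e245 + 36/5*e456 - e1346 - 1/20*e2456 - 9/25*e12346 - 12/25*e12456
second term: 3/5*e1 - e15 - 1/20*e23 - 3/20*e34 - 1/12*e35 - 1/12*e46 - 3/20*e56 + 4/15*e126 + 4/25*e134 + 27/25*e145 + 16/5*e245 - 36/5*e456 + e1346 - 1/20*e2456 + 9/25*e12346 + 12/25*e12456
Answer: 6/5*e1 - 1/10*e23 - 3/10*e34 - 1/6*e35 + 8/15*e126 + 32/5*e245 - 1/10*e2456


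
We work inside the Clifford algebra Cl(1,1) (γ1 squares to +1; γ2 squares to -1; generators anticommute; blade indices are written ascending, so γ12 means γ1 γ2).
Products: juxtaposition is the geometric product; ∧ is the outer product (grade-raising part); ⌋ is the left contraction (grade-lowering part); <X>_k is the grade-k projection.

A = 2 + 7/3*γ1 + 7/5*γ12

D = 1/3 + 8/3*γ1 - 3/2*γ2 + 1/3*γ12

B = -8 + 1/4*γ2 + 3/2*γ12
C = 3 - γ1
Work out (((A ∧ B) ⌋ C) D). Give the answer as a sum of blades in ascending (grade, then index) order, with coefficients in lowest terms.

step 1: -16 - 56/3*γ1 + 1/2*γ2 - 457/60*γ12
step 2: -88/3 + 16*γ1
step 3: 296/9 - 656/9*γ1 + 148/3*γ2 - 304/9*γ12
Answer: 296/9 - 656/9*γ1 + 148/3*γ2 - 304/9*γ12


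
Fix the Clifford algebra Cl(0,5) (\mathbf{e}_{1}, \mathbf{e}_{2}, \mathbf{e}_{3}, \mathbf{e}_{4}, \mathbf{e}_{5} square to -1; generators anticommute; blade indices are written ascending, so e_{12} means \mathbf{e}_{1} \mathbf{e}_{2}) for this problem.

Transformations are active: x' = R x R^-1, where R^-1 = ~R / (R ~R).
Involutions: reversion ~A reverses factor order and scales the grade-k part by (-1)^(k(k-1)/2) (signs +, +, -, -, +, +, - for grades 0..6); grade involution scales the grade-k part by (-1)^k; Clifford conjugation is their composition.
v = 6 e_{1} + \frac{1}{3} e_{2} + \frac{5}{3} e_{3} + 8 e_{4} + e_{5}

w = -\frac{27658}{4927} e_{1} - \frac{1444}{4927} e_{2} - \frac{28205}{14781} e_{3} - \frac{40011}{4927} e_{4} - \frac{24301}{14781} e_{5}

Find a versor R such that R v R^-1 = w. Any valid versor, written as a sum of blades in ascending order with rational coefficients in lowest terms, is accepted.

A norm check does it: q(v) = q(w) = -\frac{935}{9}, hence R = v + w = \frac{1904}{4927} e_{1} + \frac{595}{14781} e_{2} - \frac{1190}{4927} e_{3} - \frac{595}{4927} e_{4} - \frac{9520}{14781} e_{5} realises the map — parallel part kept, (v - w)/2 negated, v carried to w.
Answer: \frac{1904}{4927} e_{1} + \frac{595}{14781} e_{2} - \frac{1190}{4927} e_{3} - \frac{595}{4927} e_{4} - \frac{9520}{14781} e_{5}


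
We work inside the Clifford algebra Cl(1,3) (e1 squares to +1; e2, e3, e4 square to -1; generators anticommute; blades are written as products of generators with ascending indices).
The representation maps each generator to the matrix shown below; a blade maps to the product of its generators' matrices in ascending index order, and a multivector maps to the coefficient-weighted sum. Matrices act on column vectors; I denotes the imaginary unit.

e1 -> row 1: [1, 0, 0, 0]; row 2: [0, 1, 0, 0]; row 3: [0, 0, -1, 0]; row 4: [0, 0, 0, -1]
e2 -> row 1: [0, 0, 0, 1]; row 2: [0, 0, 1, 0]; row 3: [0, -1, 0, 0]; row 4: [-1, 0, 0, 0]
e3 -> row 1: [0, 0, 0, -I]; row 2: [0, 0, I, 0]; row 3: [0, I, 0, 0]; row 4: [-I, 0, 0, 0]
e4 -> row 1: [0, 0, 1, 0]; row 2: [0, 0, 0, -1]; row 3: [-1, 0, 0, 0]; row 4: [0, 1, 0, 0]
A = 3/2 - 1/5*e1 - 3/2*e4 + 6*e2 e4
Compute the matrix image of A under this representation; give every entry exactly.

Bivector images (products of the table entries): rho(e2 e4) = rho(e2)rho(e4) = row 1: [0, 1, 0, 0]; row 2: [-1, 0, 0, 0]; row 3: [0, 0, 0, 1]; row 4: [0, 0, -1, 0].
M = (3/2)*1 + (-1/5)*rho(e1) + (-3/2)*rho(e4) + (6)*rho(e2 e4), summed entrywise (1 is the identity matrix):
Answer: row 1: [13/10, 6, -3/2, 0]; row 2: [-6, 13/10, 0, 3/2]; row 3: [3/2, 0, 17/10, 6]; row 4: [0, -3/2, -6, 17/10]


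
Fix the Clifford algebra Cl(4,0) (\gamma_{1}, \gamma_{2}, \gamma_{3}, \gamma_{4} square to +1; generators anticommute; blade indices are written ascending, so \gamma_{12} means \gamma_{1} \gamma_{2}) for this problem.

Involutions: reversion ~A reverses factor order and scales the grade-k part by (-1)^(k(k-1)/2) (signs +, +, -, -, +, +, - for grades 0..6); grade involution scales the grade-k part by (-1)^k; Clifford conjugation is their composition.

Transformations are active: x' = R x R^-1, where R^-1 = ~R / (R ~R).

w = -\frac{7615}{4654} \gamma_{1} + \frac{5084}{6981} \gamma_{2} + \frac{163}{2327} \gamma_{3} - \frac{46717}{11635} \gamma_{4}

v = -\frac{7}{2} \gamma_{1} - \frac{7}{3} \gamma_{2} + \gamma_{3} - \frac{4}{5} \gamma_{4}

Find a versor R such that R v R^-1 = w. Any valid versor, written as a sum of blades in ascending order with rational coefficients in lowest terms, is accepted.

Why this works: both vectors square to \frac{17401}{900}, so q(v) = q(w) and R = v + w = -\frac{11952}{2327} \gamma_{1} - \frac{3735}{2327} \gamma_{2} + \frac{2490}{2327} \gamma_{3} - \frac{11205}{2327} \gamma_{4} carries v to w — its own direction survives, the complement (v - w)/2 flips.
Answer: -\frac{11952}{2327} \gamma_{1} - \frac{3735}{2327} \gamma_{2} + \frac{2490}{2327} \gamma_{3} - \frac{11205}{2327} \gamma_{4}


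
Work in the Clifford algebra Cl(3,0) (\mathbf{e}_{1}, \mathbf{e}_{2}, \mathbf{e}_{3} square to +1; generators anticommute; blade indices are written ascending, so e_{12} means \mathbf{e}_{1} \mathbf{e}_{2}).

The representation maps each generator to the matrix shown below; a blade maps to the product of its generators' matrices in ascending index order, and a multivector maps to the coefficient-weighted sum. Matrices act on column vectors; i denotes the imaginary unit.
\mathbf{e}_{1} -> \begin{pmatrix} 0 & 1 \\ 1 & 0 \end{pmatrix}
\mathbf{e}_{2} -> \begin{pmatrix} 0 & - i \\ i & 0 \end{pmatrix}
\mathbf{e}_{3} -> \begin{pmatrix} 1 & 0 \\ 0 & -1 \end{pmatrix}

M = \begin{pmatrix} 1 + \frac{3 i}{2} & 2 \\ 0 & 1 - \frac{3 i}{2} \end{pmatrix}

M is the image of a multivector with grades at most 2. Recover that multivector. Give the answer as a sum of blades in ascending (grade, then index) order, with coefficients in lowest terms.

Method: 1, rho(e_{1}), rho(e_{2}), rho(e_{3}) form a trace-orthogonal basis of the 2x2 complex matrices (tr(X Y) = 2 if X = Y, else 0), so M = m0*1 + m1*rho(e_{1}) + m2*rho(e_{2}) + m3*rho(e_{3}) with m0 = tr(M)/2 = 1, m1 = tr(M rho(e_{1}))/2 = 1, m2 = tr(M rho(e_{2}))/2 = i, m3 = tr(M rho(e_{3}))/2 = \frac{3 i}{2}.
Multiplying table entries, the bivector images are rho(e_{12}) = i*rho(e_{3}), rho(e_{13}) = -i*rho(e_{2}), rho(e_{23}) = i*rho(e_{1}); with real blade coefficients the real parts of m0..m3 are the coefficients of 1, e_{1}, e_{2}, e_{3} and the imaginary parts give the bivectors (e_{23}: Im m1, e_{13}: -Im m2, e_{12}: Im m3).
Answer: 1 + e_{1} + \frac{3}{2} e_{12} - e_{13}


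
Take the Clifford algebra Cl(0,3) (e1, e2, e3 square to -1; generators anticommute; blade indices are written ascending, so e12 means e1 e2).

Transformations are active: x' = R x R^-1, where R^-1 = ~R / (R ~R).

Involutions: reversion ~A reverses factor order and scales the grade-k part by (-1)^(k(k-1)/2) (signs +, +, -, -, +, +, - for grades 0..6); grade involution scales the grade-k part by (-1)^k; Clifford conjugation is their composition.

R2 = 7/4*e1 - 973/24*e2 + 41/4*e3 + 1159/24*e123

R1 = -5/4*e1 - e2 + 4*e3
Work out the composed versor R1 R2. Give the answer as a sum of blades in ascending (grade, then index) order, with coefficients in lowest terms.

Distribute over the terms of R1 (each basis-blade product reordered to ascending indices, repeated generators contracted through their squares):
(-5/4*e1) R2 = 35/16 + 4865/96*e12 - 205/16*e13 + 5795/96*e23
(-e2) R2 = -973/24 + 7/4*e12 - 1159/24*e13 - 41/4*e23
(4*e3) R2 = -41 - 1159/6*e12 - 7*e13 + 973/6*e23
Summing the partial products and collecting blades:
Answer: -3809/48 - 13511/96*e12 - 3269/48*e13 + 6793/32*e23


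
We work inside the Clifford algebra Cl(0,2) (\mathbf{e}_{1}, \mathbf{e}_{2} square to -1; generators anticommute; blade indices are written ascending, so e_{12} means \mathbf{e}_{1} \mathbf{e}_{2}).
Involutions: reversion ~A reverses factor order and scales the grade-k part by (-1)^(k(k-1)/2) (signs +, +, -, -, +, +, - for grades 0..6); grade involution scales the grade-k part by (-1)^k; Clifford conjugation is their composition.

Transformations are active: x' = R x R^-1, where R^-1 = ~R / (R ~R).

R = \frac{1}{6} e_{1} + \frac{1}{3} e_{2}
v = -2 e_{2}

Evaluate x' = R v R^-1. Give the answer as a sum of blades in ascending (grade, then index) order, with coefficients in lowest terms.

~R = \frac{1}{6} e_{1} + \frac{1}{3} e_{2}, and R ~R = -\frac{5}{36}, so R^-1 = ~R / (-\frac{5}{36}).
R v = \frac{2}{3} - \frac{1}{3} e_{12}
Answer: -\frac{8}{5} e_{1} - \frac{6}{5} e_{2}


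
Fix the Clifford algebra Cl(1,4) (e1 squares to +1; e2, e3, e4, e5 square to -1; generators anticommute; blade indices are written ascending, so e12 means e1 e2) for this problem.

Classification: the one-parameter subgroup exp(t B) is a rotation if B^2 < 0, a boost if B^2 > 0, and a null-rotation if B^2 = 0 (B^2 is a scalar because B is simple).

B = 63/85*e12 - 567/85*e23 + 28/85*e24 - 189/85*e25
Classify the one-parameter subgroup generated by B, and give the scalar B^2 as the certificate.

B^2 term by term: the squares give (63/85)^2*(e12)^2 + (-567/85)^2*(e23)^2 + (28/85)^2*(e24)^2 + (-189/85)^2*(e25)^2 = 3969/7225*(+1) + 321489/7225*(-1) + 784/7225*(-1) + 35721/7225*(-1) = -49 (each basis 2-blade squares to minus the product of its generators' squares); cross terms between blades sharing an index anticommute and cancel. So B^2 = -49.
Answer: rotation, certificate B^2 = -49. Certificate logic: -49 is a conjugation-invariant scalar, so its sign fixes rotation versus boost versus null-rotation outright.


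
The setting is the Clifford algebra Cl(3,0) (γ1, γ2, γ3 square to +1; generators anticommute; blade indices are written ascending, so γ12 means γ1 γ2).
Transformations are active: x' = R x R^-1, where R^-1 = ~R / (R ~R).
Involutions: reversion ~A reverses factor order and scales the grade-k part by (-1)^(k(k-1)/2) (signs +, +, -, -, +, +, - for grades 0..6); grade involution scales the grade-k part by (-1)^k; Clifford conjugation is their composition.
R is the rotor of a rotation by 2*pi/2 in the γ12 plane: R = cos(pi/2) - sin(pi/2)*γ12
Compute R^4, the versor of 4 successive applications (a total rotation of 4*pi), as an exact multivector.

Because a rotor carries half the rotation angle, composing 4 copies of this γ12-plane rotor multiplies the phase: 4*(pi/2) = 2*pi, hence R^4 = cos(2*pi) - sin(2*pi)*γ12.
cos(2*pi) = 1 and sin(2*pi) = 0, so R^4 = 1. The total rotation 4*pi is 2 full turns, so every vector returns to itself, yet the rotor is +1, back on the identity sheet (an even number of 2*pi turns).
Answer: 1


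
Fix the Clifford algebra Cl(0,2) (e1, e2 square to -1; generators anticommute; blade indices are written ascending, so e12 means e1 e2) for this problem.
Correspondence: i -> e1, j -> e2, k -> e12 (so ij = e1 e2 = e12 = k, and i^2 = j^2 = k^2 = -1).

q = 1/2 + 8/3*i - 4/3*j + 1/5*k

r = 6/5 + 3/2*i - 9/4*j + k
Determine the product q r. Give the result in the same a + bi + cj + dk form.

In blades: q = 1/2 + 8/3*e1 - 4/3*e2 + 1/5*e12, r = 6/5 + 3/2*e1 - 9/4*e2 + e12.
Distribute q over r term by term (generator squares from the signature, products reordered to ascending indices): (1/2)*r = 3/5 + 3/4*e1 - 9/8*e2 + 1/2*e12; (8/3*e1)*r = -4 + 16/5*e1 - 8/3*e2 - 6*e12; (-4/3*e2)*r = -3 - 4/3*e1 - 8/5*e2 + 2*e12; (1/5*e12)*r = -1/5 + 9/20*e1 + 3/10*e2 + 6/25*e12.
Sum: -33/5 + 46/15*e1 - 611/120*e2 - 163/50*e12; translating back through the correspondence:
Answer: -33/5 + 46/15*i - 611/120*j - 163/50*k


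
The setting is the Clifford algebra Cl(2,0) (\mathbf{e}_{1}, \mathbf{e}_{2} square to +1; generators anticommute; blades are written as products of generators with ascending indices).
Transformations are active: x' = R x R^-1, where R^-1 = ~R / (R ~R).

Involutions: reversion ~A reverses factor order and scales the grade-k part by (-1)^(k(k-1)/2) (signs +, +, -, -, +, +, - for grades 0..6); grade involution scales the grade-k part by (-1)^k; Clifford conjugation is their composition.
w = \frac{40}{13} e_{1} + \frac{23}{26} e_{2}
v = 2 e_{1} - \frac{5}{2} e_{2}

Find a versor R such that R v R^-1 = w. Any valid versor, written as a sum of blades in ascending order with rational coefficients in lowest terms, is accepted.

A norm check does it: q(v) = q(w) = \frac{41}{4}, hence R = v + w = \frac{66}{13} e_{1} - \frac{21}{13} e_{2} realises the map — parallel part kept, (v - w)/2 negated, v carried to w.
Answer: \frac{66}{13} e_{1} - \frac{21}{13} e_{2}


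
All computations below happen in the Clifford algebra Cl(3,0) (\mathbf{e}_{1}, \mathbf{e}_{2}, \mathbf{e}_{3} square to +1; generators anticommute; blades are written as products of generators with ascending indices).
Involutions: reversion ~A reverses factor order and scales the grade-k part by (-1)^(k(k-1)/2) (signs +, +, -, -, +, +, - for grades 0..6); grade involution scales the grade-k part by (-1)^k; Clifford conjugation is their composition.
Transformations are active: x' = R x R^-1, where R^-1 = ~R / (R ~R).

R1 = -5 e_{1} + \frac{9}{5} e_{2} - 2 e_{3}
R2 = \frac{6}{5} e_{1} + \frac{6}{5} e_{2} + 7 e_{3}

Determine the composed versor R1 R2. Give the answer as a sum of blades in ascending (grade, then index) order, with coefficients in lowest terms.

Distribute over the terms of R1 (each basis-blade product reordered to ascending indices, repeated generators contracted through their squares):
(-5 e_{1}) R2 = -6 - 6 e_{1} e_{2} - 35 e_{1} e_{3}
(\frac{9}{5} e_{2}) R2 = \frac{54}{25} - \frac{54}{25} e_{1} e_{2} + \frac{63}{5} e_{2} e_{3}
(-2 e_{3}) R2 = -14 + \frac{12}{5} e_{1} e_{3} + \frac{12}{5} e_{2} e_{3}
Summing the partial products and collecting blades:
Answer: -\frac{446}{25} - \frac{204}{25} e_{1} e_{2} - \frac{163}{5} e_{1} e_{3} + 15 e_{2} e_{3}


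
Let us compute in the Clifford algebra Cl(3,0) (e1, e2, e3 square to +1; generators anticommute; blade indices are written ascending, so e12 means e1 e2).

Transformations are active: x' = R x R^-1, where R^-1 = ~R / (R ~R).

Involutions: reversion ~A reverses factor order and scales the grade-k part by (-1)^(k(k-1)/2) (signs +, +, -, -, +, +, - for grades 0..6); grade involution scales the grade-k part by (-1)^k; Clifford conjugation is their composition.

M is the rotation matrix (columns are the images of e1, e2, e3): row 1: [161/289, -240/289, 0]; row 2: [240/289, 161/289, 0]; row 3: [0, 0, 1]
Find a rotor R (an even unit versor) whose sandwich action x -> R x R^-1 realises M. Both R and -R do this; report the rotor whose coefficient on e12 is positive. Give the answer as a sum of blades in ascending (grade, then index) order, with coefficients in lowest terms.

Method: write R = a + b12*e12 + b13*e13 + b23*e23 with a^2 + b12^2 + b13^2 + b23^2 = 1 (so R^-1 = ~R). Expanding the columns R e_j ~R gives tr M = 4a^2 - 1 and, from the antisymmetric part, M21 - M12 = -4a*b12, M13 - M31 = 4a*b13, M32 - M23 = -4a*b23.
Here tr M = 611/289, so a^2 = (1 + tr M)/4 = 225/289 and a = ±15/17. Taking a = 15/17: M21 - M12 = 480/289, M13 - M31 = 0, M32 - M23 = 0, giving b12 = -8/17, b13 = 0, b23 = 0, i.e. R = 15/17 - 8/17*e12.
Its e12 coefficient is negative, so report the other preimage -R.
Answer: -15/17 + 8/17*e12. Recall the cover is two-to-one: with M of trace 611/289, both preimages act alike, and the stated e12 sign chooses the sheet.


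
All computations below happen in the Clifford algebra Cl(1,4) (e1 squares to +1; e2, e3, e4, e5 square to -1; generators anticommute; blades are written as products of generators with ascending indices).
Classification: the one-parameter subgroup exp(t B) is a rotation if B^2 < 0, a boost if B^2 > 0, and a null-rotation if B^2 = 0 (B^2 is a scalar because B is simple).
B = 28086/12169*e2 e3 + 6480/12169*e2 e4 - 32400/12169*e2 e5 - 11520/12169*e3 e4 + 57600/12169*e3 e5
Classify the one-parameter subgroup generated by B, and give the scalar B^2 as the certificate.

B^2 term by term: the squares give (28086/12169)^2*(e2 e3)^2 + (6480/12169)^2*(e2 e4)^2 + (-32400/12169)^2*(e2 e5)^2 + (-11520/12169)^2*(e3 e4)^2 + (57600/12169)^2*(e3 e5)^2 = 788823396/148084561*(-1) + 41990400/148084561*(-1) + 1049760000/148084561*(-1) + 132710400/148084561*(-1) + 3317760000/148084561*(-1) = -36 (each basis 2-blade squares to minus the product of its generators' squares); cross terms between blades sharing an index anticommute and cancel; the commuting (index-disjoint) pairs give grade-4 terms 2*c*c'*(blade product), which cancel blade by blade — e2 e3 e4 e5: -746496000/148084561 + 746496000/148084561 = 0 — confirming B is simple. So B^2 = -36.
Answer: rotation, certificate B^2 = -36. Check the certificate: B^2 = -36, and that sign is decisive whatever form B takes.


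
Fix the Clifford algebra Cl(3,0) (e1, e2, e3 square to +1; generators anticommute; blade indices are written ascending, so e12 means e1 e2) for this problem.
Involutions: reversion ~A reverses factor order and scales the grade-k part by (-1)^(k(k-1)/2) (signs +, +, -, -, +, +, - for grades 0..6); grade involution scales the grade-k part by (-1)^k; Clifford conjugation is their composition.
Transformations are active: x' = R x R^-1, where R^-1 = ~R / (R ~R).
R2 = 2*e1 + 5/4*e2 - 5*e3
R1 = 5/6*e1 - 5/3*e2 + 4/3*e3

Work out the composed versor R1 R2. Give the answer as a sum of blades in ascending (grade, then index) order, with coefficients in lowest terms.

Distribute over the terms of R1 (each basis-blade product reordered to ascending indices, repeated generators contracted through their squares):
(5/6*e1) R2 = 5/3 + 25/24*e12 - 25/6*e13
(-5/3*e2) R2 = -25/12 + 10/3*e12 + 25/3*e23
(4/3*e3) R2 = -20/3 - 8/3*e13 - 5/3*e23
Summing the partial products and collecting blades:
Answer: -85/12 + 35/8*e12 - 41/6*e13 + 20/3*e23


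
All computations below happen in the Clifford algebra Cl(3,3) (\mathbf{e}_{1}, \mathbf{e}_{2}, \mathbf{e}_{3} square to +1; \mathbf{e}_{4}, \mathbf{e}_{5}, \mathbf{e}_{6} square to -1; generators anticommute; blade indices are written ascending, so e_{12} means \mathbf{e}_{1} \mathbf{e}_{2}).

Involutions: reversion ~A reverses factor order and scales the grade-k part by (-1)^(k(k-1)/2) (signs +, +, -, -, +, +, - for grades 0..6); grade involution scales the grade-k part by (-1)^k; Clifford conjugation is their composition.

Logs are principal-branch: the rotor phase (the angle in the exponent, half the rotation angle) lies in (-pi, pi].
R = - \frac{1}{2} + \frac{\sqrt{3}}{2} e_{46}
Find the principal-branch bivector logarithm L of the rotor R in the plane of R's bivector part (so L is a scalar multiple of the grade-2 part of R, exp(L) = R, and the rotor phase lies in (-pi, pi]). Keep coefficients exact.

The scalar part of R is - \frac{1}{2}, which pins the rotor phase on the principal branch; dividing the bivector part by the sine of that phase recovers the unit plane, and L is the phase times that plane.
Concretely: cos(phase) = - \frac{1}{2} gives phase = ±\frac{2 \pi}{3}, and since phase/sin(phase) is even the sign is immaterial: L = (phase/sin(phase)) * <R>_2 = (\frac{4 \sqrt{3} \pi}{9}) * <R>_2.
Answer: \frac{2 \pi}{3} e_{46}


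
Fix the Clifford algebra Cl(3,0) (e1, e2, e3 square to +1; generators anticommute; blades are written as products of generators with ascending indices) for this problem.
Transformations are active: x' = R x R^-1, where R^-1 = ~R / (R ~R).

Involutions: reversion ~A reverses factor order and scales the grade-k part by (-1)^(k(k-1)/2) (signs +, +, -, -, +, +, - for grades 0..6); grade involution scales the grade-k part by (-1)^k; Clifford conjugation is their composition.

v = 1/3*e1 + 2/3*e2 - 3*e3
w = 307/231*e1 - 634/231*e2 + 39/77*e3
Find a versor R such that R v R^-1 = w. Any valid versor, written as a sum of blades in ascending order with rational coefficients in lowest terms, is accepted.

Since q(v) = q(w) = 86/9, the sum R = v + w = 128/77*e1 - 160/77*e2 - 192/77*e3 does the job whenever invertible.
Answer: 128/77*e1 - 160/77*e2 - 192/77*e3


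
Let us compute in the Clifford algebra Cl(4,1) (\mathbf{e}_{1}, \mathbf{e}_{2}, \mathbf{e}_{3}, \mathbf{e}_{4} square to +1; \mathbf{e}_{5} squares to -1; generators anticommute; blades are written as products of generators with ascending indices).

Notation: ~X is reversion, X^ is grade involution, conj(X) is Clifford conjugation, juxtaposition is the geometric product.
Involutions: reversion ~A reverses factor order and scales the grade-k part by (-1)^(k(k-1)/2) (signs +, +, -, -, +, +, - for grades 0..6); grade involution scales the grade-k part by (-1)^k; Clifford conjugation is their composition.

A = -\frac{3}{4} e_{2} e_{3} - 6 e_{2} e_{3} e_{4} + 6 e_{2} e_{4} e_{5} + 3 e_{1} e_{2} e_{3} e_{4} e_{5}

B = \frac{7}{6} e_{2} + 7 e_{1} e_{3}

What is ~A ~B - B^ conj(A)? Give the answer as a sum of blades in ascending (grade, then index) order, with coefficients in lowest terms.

first term: -\frac{7}{8} e_{3} - \frac{21}{4} e_{1} e_{2} + 7 e_{3} e_{4} - 7 e_{4} e_{5} - 42 e_{1} e_{2} e_{4} - 21 e_{2} e_{4} e_{5} - \frac{7}{2} e_{1} e_{3} e_{4} e_{5} - 42 e_{1} e_{2} e_{3} e_{4} e_{5}
second term: -\frac{7}{8} e_{3} - \frac{21}{4} e_{1} e_{2} + 7 e_{3} e_{4} - 7 e_{4} e_{5} + 42 e_{1} e_{2} e_{4} - 21 e_{2} e_{4} e_{5} - \frac{7}{2} e_{1} e_{3} e_{4} e_{5} - 42 e_{1} e_{2} e_{3} e_{4} e_{5}
Answer: -84 e_{1} e_{2} e_{4}


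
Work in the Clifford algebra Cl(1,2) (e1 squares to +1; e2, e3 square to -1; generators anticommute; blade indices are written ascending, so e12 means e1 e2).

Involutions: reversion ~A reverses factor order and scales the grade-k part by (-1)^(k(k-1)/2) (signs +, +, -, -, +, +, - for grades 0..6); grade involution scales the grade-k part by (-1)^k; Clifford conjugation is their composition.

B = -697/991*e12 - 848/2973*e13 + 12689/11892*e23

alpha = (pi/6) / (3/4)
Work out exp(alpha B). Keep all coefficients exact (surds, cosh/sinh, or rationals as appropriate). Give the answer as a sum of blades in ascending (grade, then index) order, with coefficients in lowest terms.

B^2 term by term: the squares give (-697/991)^2*(e12)^2 + (-848/2973)^2*(e13)^2 + (12689/11892)^2*(e23)^2 = 485809/982081*(+1) + 719104/8838729*(+1) + 161010721/141419664*(-1) = -9/16 (each basis 2-blade squares to minus the product of its generators' squares); cross terms between blades sharing an index anticommute and cancel. So B^2 = -9/16.
B^2 = -9/16 — the series telescopes trigonometrically here: l = 3/4, alpha*l = pi/6, so exp(alpha B) = cos(pi/6) + (sin(pi/6)/(3/4))*B = sqrt(3)/2 + (2/3)*B.
Answer: sqrt(3)/2 - 1394/2973*e12 - 1696/8919*e13 + 12689/17838*e23


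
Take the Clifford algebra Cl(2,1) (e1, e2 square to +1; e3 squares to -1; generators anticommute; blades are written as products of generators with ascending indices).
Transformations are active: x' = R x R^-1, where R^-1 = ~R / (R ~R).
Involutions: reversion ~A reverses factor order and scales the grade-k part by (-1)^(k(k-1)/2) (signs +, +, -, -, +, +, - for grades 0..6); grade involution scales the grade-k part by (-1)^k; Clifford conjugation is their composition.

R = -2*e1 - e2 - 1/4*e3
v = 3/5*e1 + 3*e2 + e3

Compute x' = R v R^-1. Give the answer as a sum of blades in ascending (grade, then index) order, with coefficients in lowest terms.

~R = -2*e1 - e2 - 1/4*e3, and R ~R = 79/16, so R^-1 = ~R / (79/16).
R v = -79/20 - 27/5*e1 e2 - 37/20*e1 e3 - 1/4*e2 e3
Answer: 13/5*e1 - 7/5*e2 - 3/5*e3


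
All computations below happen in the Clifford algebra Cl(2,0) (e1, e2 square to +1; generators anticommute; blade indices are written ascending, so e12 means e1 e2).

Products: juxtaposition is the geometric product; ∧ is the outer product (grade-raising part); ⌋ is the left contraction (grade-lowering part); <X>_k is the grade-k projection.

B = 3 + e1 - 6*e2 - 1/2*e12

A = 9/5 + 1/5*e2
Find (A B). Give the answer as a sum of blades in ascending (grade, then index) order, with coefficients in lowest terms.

step 1: 21/5 + 19/10*e1 - 51/5*e2 - 11/10*e12
Answer: 21/5 + 19/10*e1 - 51/5*e2 - 11/10*e12


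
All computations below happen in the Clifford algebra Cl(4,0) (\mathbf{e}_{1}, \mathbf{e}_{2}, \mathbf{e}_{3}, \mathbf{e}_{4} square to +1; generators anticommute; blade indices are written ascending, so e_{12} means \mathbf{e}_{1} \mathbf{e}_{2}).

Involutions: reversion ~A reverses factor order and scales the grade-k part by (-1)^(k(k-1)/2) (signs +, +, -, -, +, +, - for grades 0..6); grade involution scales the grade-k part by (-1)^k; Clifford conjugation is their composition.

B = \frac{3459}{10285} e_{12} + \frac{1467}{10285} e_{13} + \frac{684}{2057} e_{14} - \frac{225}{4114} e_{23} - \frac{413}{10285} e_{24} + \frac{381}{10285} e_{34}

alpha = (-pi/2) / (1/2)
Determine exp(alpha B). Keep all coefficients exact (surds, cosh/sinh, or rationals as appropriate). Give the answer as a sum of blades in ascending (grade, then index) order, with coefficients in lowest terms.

B^2 term by term: the squares give (\frac{3459}{10285})^2*(e_{12})^2 + (\frac{1467}{10285})^2*(e_{13})^2 + (\frac{684}{2057})^2*(e_{14})^2 + (-\frac{225}{4114})^2*(e_{23})^2 + (-\frac{413}{10285})^2*(e_{24})^2 + (\frac{381}{10285})^2*(e_{34})^2 = \frac{11964681}{105781225}*(-1) + \frac{2152089}{105781225}*(-1) + \frac{467856}{4231249}*(-1) + \frac{50625}{16924996}*(-1) + \frac{170569}{105781225}*(-1) + \frac{145161}{105781225}*(-1) = -\frac{1}{4} (each basis 2-blade squares to minus the product of its generators' squares); cross terms between blades sharing an index anticommute and cancel; the commuting (index-disjoint) pairs give grade-4 terms 2*c*c'*(blade product), which cancel blade by blade — e_{1234}: \frac{2635758}{105781225} + \frac{1211742}{105781225} - \frac{153900}{4231249} = 0 — confirming B is simple. So B^2 = -\frac{1}{4}.
B^2 = -\frac{1}{4} — the series telescopes trigonometrically here: l = \frac{1}{2}, alpha*l = - \frac{\pi}{2}, so exp(alpha B) = cos(- \frac{\pi}{2}) + (sin(- \frac{\pi}{2})/(\frac{1}{2}))*B = 0 + (-2)*B.
Answer: - \frac{6918}{10285} e_{12} - \frac{2934}{10285} e_{13} - \frac{1368}{2057} e_{14} + \frac{225}{2057} e_{23} + \frac{826}{10285} e_{24} - \frac{762}{10285} e_{34}


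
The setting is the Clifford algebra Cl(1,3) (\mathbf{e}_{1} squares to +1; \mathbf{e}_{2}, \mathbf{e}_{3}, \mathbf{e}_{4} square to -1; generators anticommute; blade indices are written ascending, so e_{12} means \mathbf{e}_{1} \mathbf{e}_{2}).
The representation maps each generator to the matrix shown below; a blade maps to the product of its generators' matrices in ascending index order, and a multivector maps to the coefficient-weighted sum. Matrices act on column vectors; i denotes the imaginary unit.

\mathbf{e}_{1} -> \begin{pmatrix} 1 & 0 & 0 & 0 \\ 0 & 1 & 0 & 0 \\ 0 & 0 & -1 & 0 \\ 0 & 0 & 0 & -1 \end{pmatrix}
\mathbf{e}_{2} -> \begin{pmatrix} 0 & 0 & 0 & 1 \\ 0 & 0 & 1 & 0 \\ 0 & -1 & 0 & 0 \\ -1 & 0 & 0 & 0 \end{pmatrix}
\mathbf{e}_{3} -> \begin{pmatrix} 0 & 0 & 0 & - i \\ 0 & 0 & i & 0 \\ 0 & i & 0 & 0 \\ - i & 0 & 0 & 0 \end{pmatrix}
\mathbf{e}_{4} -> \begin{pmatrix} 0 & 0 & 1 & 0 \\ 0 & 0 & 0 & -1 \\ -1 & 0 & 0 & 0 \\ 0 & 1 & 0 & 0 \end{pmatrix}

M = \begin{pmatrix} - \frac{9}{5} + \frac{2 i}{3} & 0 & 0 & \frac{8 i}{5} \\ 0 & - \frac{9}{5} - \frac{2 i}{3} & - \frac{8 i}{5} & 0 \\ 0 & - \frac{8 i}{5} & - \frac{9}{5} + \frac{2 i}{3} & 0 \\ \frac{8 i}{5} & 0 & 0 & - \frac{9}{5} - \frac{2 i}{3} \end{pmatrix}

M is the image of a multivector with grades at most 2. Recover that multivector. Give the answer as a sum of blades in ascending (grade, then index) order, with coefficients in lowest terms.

Method: the blade images are trace-orthogonal — tr(rho(e_A) rho(e_B)^-1) = 4 if A = B and 0 otherwise — and rho(e_A)^-1 = (e_A)^2 * rho(e_A) with (e_A)^2 = +1 or -1, so the coefficient of e_A in the preimage is (e_A)^2 * tr(M rho(e_A))/4.
Nonzero projections over blades of grade <= 2: 1: (1)^2 = +1, tr(M 1) = - \frac{36}{5}, coefficient -\frac{9}{5}; e_{3}: (e_{3})^2 = -1, tr(M rho(e_{3})) = \frac{32}{5}, coefficient -\frac{8}{5}; e_{23}: (e_{23})^2 = -1, tr(M rho(e_{23})) = \frac{8}{3}, coefficient -\frac{2}{3}. Every other blade of grade <= 2 projects to 0.
Answer: -\frac{9}{5} - \frac{8}{5} e_{3} - \frac{2}{3} e_{23}


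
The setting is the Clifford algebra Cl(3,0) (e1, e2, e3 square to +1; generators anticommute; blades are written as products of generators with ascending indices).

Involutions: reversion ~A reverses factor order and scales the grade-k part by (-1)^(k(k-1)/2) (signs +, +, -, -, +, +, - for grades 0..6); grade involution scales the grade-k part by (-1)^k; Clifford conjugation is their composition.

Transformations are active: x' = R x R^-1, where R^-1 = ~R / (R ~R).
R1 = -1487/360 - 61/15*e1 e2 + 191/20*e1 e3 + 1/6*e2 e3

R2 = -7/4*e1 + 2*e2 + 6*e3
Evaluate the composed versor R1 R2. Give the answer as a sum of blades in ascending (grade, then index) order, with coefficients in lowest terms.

Distribute over the terms of R2 (each basis-blade product reordered to ascending indices, repeated generators contracted through their squares):
R1 (-7/4*e1) = 10409/1440*e1 - 427/60*e2 + 1337/80*e3 - 7/24*e1 e2 e3
R1 (2*e2) = -122/15*e1 - 1487/180*e2 - 1/3*e3 - 191/10*e1 e2 e3
R1 (6*e3) = 573/10*e1 + e2 - 1487/60*e3 - 122/5*e1 e2 e3
Summing the partial products and collecting blades:
Answer: 81209/1440*e1 - 647/45*e2 - 2017/240*e3 - 1051/24*e1 e2 e3


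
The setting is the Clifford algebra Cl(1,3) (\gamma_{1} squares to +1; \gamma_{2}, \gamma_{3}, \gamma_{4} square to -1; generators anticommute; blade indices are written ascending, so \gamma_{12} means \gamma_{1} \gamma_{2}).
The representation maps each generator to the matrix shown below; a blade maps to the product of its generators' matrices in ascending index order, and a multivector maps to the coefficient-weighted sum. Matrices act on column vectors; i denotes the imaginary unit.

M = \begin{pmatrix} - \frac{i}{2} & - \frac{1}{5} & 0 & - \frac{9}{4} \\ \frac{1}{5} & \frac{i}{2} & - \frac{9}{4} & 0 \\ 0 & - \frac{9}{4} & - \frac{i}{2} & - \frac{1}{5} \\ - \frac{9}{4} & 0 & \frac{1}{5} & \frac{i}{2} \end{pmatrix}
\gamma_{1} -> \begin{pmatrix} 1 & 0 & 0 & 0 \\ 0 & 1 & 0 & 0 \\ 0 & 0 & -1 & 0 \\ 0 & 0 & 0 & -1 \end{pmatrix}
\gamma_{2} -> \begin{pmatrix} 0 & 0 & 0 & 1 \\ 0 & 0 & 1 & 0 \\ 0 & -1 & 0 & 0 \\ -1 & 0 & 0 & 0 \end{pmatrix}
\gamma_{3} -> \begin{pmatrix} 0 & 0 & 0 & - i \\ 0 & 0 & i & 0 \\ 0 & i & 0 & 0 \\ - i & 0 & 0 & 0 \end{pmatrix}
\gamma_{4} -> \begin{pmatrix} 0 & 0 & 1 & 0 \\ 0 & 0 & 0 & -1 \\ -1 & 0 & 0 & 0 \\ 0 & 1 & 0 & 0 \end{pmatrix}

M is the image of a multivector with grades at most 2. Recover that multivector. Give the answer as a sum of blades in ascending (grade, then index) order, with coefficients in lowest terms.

Method: the blade images are trace-orthogonal — tr(rho(e_A) rho(e_B)^-1) = 4 if A = B and 0 otherwise — and rho(e_A)^-1 = (e_A)^2 * rho(e_A) with (e_A)^2 = +1 or -1, so the coefficient of e_A in the preimage is (e_A)^2 * tr(M rho(e_A))/4.
Nonzero projections over blades of grade <= 2: \gamma_{12}: (\gamma_{12})^2 = +1, tr(M rho(\gamma_{12})) = -9, coefficient -\frac{9}{4}; \gamma_{23}: (\gamma_{23})^2 = -1, tr(M rho(\gamma_{23})) = -2, coefficient \frac{1}{2}; \gamma_{24}: (\gamma_{24})^2 = -1, tr(M rho(\gamma_{24})) = \frac{4}{5}, coefficient -\frac{1}{5}. Every other blade of grade <= 2 projects to 0.
Answer: -\frac{9}{4} \gamma_{12} + \frac{1}{2} \gamma_{23} - \frac{1}{5} \gamma_{24}


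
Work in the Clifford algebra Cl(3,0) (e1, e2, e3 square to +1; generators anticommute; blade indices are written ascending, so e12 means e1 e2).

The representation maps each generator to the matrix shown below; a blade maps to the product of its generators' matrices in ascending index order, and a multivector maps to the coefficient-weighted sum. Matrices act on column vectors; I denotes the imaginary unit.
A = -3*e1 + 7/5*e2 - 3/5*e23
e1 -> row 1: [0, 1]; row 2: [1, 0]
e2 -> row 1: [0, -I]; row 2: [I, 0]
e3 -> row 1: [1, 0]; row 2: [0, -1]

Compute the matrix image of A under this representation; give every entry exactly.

Bivector images (products of the table entries): rho(e23) = rho(e2)rho(e3) = row 1: [0, I]; row 2: [I, 0].
M = (-3)*rho(e1) + (7/5)*rho(e2) + (-3/5)*rho(e23), summed entrywise:
Answer: row 1: [0, -3 - 2*I]; row 2: [-3 + 4*I/5, 0]


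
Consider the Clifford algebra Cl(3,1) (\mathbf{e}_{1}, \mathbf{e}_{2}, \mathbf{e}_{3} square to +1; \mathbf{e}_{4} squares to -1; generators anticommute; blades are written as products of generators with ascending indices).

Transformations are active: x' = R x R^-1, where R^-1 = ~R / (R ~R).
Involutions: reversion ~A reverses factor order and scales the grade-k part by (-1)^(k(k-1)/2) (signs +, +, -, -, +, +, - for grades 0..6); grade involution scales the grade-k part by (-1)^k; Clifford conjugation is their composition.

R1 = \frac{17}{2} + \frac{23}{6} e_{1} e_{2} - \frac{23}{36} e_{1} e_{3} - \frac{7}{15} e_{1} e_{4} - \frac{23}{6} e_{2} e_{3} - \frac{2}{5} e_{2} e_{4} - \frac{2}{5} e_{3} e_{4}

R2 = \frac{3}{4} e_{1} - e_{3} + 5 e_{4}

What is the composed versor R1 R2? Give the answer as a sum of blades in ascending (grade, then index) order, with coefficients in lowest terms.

Distribute over the terms of R2 (each basis-blade product reordered to ascending indices, repeated generators contracted through their squares):
R1 (\frac{3}{4} e_{1}) = \frac{51}{8} e_{1} - \frac{23}{8} e_{2} + \frac{23}{48} e_{3} + \frac{7}{20} e_{4} - \frac{23}{8} e_{1} e_{2} e_{3} - \frac{3}{10} e_{1} e_{2} e_{4} - \frac{3}{10} e_{1} e_{3} e_{4}
R1 (-e_{3}) = \frac{23}{36} e_{1} + \frac{23}{6} e_{2} - \frac{17}{2} e_{3} - \frac{2}{5} e_{4} - \frac{23}{6} e_{1} e_{2} e_{3} - \frac{7}{15} e_{1} e_{3} e_{4} - \frac{2}{5} e_{2} e_{3} e_{4}
R1 (5 e_{4}) = \frac{7}{3} e_{1} + 2 e_{2} + 2 e_{3} + \frac{85}{2} e_{4} + \frac{115}{6} e_{1} e_{2} e_{4} - \frac{115}{36} e_{1} e_{3} e_{4} - \frac{115}{6} e_{2} e_{3} e_{4}
Summing the partial products and collecting blades:
Answer: \frac{673}{72} e_{1} + \frac{71}{24} e_{2} - \frac{289}{48} e_{3} + \frac{849}{20} e_{4} - \frac{161}{24} e_{1} e_{2} e_{3} + \frac{283}{15} e_{1} e_{2} e_{4} - \frac{713}{180} e_{1} e_{3} e_{4} - \frac{587}{30} e_{2} e_{3} e_{4}
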